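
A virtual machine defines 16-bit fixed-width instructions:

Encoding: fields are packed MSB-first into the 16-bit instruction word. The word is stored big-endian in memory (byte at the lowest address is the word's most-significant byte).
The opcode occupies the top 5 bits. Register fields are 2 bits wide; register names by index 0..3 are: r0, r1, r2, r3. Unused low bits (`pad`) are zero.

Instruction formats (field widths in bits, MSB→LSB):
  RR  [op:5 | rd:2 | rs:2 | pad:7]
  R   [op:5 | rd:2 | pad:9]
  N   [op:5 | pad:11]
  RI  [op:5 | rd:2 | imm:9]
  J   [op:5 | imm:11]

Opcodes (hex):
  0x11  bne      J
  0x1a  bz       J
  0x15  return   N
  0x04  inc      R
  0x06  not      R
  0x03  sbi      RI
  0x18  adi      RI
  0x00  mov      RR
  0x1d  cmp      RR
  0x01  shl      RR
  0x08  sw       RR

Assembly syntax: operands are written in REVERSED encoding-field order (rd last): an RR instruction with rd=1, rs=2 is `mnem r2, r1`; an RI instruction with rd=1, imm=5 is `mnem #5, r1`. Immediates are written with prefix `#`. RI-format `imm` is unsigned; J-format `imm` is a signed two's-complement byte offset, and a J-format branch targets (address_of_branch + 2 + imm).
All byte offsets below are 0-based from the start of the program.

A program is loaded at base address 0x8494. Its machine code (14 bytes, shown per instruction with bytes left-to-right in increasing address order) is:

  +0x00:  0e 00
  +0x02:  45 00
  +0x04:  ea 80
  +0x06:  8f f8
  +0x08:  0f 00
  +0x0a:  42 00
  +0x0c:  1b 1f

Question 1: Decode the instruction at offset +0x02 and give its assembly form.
sw r2, r2

@+02  big-endian(45 00) = 0x4500
  top 5b → 0x8 → sw [RR]
  rd@[10:9]=0x2 ⇒ r2
  rs@[8:7]=0x2 ⇒ r2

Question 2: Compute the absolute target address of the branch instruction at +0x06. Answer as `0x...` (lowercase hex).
0x8494

off 0x06: read 8f f8 as big → 0x8ff8
  opcode bits[15:11]=0x11: bne/J
  imm: (w>>0)&0x7ff=0x7f8 (s11→-8) → #-8
  target = base 0x8494 + off 0x06 + 2 + imm -8 = 0x8494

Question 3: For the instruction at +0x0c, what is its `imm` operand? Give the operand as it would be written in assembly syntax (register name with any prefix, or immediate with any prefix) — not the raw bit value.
#287

+0x0c: 1b 1f ⇒ word 0x1b1f (big)
  top 5b → 0x3 → sbi [RI]
  rd@[10:9]=0x1 ⇒ r1
  imm@[8:0]=0x11f ⇒ #287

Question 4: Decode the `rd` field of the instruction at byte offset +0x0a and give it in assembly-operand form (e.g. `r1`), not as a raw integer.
r1

[0a] 42 00 → 0x4200
  top 5b → 0x8 → sw [RR]
  rd: (w>>9)&0x3=0x1 → r1
  rs: (w>>7)&0x3=0x0 → r0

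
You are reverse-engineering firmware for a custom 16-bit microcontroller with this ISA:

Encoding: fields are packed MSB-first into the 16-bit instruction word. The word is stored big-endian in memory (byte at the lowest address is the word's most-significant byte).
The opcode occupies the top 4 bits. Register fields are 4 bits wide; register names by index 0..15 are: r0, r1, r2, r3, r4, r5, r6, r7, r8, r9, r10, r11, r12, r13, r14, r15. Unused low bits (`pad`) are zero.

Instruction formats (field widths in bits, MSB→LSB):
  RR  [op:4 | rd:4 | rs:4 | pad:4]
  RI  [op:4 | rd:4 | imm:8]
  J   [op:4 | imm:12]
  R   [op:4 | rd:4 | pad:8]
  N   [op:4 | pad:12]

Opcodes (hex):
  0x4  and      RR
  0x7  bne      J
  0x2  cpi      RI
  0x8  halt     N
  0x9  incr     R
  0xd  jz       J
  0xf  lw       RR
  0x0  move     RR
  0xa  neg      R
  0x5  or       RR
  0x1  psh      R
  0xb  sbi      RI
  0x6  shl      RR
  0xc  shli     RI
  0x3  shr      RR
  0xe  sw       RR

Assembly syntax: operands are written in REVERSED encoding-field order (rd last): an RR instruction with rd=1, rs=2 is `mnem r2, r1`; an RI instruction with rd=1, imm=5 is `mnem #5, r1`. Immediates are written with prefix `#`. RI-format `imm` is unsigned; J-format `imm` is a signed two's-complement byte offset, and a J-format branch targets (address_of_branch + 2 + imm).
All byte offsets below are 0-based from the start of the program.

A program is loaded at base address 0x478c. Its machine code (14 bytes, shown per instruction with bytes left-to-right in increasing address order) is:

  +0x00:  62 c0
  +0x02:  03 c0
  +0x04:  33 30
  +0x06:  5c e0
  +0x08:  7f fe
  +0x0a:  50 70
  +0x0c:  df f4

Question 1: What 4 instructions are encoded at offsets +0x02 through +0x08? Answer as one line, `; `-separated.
move r12, r3; shr r3, r3; or r14, r12; bne #-2

@+02  big-endian(03 c0) = 0x03c0
  opcode bits[15:12]=0x0: move/RR
  rd@[11:8]=0x3 ⇒ r3
  rs@[7:4]=0xc ⇒ r12
@+04  big-endian(33 30) = 0x3330
  opcode bits[15:12]=0x3: shr/RR
  rd@[11:8]=0x3 ⇒ r3
  rs@[7:4]=0x3 ⇒ r3
@+06  big-endian(5c e0) = 0x5ce0
  opcode bits[15:12]=0x5: or/RR
  rd@[11:8]=0xc ⇒ r12
  rs@[7:4]=0xe ⇒ r14
@+08  big-endian(7f fe) = 0x7ffe
  opcode bits[15:12]=0x7: bne/J
  imm@[11:0]=0xffe (s12→-2) ⇒ #-2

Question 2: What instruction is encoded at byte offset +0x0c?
off 0x0c: read df f4 as big → 0xdff4
  top 4b → 0xd → jz [J]
  imm: (w>>0)&0xfff=0xff4 (s12→-12) → #-12

jz #-12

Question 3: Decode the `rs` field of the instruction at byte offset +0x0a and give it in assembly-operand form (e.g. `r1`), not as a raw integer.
[0a] 50 70 → 0x5070
  opcode bits[15:12]=0x5: or/RR
  [11:8] rd=0 = r0
  [7:4] rs=7 = r7

r7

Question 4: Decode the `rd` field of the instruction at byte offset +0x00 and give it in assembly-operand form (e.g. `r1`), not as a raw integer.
off 0x00: read 62 c0 as big → 0x62c0
  opcode bits[15:12]=0x6: shl/RR
  rd: (w>>8)&0xf=0x2 → r2
  rs: (w>>4)&0xf=0xc → r12

r2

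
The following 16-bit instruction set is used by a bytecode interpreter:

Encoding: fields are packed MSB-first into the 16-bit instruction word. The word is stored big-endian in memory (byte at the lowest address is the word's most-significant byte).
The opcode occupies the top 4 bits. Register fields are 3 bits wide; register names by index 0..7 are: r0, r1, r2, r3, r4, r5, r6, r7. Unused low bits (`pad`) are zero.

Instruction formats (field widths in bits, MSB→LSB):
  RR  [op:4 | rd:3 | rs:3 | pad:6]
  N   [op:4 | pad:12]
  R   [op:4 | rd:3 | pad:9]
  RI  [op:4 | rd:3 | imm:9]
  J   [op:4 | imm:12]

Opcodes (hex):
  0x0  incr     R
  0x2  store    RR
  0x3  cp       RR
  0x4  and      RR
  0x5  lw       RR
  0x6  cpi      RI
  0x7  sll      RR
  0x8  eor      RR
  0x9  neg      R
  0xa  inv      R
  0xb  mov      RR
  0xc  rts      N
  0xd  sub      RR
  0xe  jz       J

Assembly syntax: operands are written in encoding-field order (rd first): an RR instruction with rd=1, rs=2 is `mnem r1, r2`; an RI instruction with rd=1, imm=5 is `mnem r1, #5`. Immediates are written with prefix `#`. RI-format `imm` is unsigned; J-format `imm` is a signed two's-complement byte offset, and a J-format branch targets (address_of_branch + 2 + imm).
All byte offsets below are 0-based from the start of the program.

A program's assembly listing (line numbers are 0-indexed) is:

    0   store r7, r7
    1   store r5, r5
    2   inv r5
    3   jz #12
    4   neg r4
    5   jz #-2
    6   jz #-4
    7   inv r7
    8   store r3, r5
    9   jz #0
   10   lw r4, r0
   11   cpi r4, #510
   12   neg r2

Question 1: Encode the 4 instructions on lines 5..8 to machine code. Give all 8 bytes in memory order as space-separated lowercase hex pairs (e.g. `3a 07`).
ef fe ef fc ae 00 27 40

5. jz fields op=0xe:4|imm=-2:12 → word effeh → ef fe
6. jz fields op=0xe:4|imm=-4:12 → word effch → ef fc
7. inv fields op=0xa:4|rd=7:3|pad=0:9 → word ae00h → ae 00
8. store fields op=0x2:4|rd=3:3|rs=5:3|pad=0:6 → word 2740h → 27 40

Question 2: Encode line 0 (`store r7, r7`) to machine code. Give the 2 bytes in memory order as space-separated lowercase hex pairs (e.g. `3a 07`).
2f c0

L0: store op=0x2:4|rd=7:3|rs=7:3|pad=0:6 ⇒ 0x2fc0 ⇒ big 2f c0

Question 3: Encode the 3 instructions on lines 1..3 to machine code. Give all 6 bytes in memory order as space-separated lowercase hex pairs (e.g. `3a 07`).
2b 40 aa 00 e0 0c

1. store fields op=0x2:4|rd=5:3|rs=5:3|pad=0:6 → word 2b40h → 2b 40
2. inv fields op=0xa:4|rd=5:3|pad=0:9 → word aa00h → aa 00
3. jz fields op=0xe:4|imm=12:12 → word e00ch → e0 0c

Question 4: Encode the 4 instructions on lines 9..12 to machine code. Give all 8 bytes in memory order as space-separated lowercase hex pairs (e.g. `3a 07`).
e0 00 58 00 69 fe 94 00

9. jz fields op=0xe:4|imm=0:12 → word e000h → e0 00
10. lw fields op=0x5:4|rd=4:3|rs=0:3|pad=0:6 → word 5800h → 58 00
11. cpi fields op=0x6:4|rd=4:3|imm=510:9 → word 69feh → 69 fe
12. neg fields op=0x9:4|rd=2:3|pad=0:9 → word 9400h → 94 00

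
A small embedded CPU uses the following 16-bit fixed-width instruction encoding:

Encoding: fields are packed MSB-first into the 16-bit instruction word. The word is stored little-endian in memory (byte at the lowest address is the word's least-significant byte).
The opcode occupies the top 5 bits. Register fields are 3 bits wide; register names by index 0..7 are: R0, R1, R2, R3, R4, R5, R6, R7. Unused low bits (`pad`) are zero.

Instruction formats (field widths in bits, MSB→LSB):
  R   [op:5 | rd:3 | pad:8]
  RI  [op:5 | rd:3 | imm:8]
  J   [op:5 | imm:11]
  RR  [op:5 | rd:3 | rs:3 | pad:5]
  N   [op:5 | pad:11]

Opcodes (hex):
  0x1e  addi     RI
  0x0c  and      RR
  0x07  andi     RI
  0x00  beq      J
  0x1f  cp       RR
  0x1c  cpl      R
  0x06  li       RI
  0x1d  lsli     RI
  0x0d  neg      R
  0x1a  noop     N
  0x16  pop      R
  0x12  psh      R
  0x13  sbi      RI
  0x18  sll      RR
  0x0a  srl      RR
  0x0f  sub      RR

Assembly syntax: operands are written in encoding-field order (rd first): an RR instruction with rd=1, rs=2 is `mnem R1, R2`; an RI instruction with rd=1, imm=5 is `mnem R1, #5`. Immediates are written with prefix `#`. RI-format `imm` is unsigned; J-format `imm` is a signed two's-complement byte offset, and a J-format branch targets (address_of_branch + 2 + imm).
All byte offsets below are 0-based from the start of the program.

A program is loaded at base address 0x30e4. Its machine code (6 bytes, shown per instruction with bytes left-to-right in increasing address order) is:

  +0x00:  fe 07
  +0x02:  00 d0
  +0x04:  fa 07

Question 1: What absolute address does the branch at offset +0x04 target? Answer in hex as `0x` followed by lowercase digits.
@+04  little-endian(fa 07) = 0x07fa
  top 5b → 0x0 → beq [J]
  imm: (w>>0)&0x7ff=0x7fa (s11→-6) → #-6
  target = base 0x30e4 + off 0x04 + 2 + imm -6 = 0x30e4

0x30e4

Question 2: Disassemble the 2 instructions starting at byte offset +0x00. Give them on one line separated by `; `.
@+00  little-endian(fe 07) = 0x07fe
  op=0x07fe>>11=0x0 ⇒ beq (J)
  imm: (w>>0)&0x7ff=0x7fe (s11→-2) → #-2
@+02  little-endian(00 d0) = 0xd000
  op=0xd000>>11=0x1a ⇒ noop (N)

beq #-2; noop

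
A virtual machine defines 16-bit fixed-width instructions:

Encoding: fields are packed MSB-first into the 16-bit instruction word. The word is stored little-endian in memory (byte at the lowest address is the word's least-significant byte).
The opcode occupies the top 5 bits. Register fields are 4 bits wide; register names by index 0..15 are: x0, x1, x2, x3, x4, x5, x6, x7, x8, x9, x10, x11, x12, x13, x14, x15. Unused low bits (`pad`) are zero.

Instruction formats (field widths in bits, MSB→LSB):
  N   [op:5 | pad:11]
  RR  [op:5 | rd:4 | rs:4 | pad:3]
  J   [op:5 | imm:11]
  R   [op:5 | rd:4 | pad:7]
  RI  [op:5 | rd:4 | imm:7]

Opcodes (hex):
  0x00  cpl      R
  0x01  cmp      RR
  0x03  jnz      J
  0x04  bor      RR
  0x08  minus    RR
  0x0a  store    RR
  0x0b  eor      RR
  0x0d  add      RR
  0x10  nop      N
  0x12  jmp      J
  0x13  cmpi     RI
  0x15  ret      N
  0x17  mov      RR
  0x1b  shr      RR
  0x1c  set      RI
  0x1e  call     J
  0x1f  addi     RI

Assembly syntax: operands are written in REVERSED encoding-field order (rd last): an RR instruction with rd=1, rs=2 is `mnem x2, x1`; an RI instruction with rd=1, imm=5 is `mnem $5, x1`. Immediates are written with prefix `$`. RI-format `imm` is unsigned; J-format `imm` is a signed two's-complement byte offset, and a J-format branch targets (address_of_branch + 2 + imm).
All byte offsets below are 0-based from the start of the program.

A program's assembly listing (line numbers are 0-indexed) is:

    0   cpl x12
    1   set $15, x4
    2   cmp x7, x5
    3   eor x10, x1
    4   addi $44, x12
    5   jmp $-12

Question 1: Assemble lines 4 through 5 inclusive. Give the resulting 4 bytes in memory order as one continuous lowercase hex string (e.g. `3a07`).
L4: addi op=0x1f:5|rd=12:4|imm=44:7 ⇒ 0xfe2c ⇒ little 2c fe
L5: jmp op=0x12:5|imm=-12:11 ⇒ 0x97f4 ⇒ little f4 97

2cfef497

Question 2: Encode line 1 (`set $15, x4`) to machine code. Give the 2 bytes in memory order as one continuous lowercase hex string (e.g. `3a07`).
1. set fields op=0x1c:5|rd=4:4|imm=15:7 → word e20fh → 0f e2

0fe2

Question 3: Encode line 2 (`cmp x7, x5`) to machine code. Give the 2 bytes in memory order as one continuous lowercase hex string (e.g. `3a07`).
b80a

line 2 (cmp): pack op=0x1:5|rd=5:4|rs=7:4|pad=0:3 = 0x0ab8; little→ b8 0a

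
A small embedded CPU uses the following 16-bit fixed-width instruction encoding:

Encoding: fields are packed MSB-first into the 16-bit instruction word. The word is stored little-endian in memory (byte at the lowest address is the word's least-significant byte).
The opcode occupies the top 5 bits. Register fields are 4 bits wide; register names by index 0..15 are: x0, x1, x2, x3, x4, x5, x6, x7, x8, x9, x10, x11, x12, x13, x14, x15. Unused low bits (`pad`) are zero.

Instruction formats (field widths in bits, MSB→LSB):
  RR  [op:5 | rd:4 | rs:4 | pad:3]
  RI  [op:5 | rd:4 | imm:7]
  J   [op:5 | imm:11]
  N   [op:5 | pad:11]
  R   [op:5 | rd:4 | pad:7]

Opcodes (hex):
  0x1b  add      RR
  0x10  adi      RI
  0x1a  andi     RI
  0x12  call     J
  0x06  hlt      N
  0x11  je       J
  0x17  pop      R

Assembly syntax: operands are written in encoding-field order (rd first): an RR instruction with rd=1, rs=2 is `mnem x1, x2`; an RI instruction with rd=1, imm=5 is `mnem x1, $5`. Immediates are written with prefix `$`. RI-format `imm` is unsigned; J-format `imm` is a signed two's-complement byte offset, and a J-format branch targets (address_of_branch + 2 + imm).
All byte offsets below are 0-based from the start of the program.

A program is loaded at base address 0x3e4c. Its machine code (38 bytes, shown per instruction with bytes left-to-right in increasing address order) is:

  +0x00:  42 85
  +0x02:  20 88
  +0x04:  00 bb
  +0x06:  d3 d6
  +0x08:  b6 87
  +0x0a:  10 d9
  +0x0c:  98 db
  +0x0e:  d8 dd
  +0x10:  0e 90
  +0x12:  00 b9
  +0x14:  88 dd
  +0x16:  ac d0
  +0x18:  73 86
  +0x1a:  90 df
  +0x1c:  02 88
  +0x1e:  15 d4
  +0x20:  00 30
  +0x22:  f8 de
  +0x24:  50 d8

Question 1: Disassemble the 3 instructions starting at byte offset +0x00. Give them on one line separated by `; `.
adi x10, $66; je $32; pop x6

+0x00: 42 85 ⇒ word 0x8542 (little)
  top 5b → 0x10 → adi [RI]
  [10:7] rd=10 = x10
  [6:0] imm=66 = $66
+0x02: 20 88 ⇒ word 0x8820 (little)
  top 5b → 0x11 → je [J]
  [10:0] imm=32 = $32
+0x04: 00 bb ⇒ word 0xbb00 (little)
  top 5b → 0x17 → pop [R]
  [10:7] rd=6 = x6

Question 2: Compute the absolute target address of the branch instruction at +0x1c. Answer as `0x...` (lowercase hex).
0x3e6c

+0x1c: 02 88 ⇒ word 0x8802 (little)
  opcode bits[15:11]=0x11: je/J
  imm: (w>>0)&0x7ff=0x2 → $2
  target = base 0x3e4c + off 0x1c + 2 + imm 2 = 0x3e6c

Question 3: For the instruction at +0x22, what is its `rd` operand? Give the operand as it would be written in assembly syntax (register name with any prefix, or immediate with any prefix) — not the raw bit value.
+0x22: f8 de ⇒ word 0xdef8 (little)
  top 5b → 0x1b → add [RR]
  [10:7] rd=13 = x13
  [6:3] rs=15 = x15

x13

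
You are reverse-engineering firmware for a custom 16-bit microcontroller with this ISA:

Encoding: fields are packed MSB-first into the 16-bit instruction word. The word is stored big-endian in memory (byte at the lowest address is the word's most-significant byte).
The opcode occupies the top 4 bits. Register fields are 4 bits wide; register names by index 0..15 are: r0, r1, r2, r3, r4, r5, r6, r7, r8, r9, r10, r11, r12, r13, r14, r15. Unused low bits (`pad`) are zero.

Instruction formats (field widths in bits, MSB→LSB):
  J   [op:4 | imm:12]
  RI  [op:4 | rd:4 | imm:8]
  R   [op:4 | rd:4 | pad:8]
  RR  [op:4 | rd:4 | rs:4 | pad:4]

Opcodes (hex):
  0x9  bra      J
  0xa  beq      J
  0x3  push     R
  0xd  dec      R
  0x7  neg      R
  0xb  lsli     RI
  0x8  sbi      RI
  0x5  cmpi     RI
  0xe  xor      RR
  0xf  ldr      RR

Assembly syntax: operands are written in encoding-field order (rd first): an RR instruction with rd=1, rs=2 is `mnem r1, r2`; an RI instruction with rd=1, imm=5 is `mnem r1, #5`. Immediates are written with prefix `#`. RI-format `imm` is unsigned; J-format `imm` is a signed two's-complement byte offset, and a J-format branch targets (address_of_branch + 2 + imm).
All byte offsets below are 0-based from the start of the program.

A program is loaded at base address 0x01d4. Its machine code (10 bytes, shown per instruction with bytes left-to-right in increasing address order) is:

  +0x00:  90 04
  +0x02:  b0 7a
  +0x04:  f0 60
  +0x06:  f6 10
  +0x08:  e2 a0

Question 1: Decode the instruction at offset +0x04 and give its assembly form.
[04] f0 60 → 0xf060
  op=0xf060>>12=0xf ⇒ ldr (RR)
  rd: (w>>8)&0xf=0x0 → r0
  rs: (w>>4)&0xf=0x6 → r6

ldr r0, r6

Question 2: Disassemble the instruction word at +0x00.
bra #4

[00] 90 04 → 0x9004
  op=0x9004>>12=0x9 ⇒ bra (J)
  imm: (w>>0)&0xfff=0x4 → #4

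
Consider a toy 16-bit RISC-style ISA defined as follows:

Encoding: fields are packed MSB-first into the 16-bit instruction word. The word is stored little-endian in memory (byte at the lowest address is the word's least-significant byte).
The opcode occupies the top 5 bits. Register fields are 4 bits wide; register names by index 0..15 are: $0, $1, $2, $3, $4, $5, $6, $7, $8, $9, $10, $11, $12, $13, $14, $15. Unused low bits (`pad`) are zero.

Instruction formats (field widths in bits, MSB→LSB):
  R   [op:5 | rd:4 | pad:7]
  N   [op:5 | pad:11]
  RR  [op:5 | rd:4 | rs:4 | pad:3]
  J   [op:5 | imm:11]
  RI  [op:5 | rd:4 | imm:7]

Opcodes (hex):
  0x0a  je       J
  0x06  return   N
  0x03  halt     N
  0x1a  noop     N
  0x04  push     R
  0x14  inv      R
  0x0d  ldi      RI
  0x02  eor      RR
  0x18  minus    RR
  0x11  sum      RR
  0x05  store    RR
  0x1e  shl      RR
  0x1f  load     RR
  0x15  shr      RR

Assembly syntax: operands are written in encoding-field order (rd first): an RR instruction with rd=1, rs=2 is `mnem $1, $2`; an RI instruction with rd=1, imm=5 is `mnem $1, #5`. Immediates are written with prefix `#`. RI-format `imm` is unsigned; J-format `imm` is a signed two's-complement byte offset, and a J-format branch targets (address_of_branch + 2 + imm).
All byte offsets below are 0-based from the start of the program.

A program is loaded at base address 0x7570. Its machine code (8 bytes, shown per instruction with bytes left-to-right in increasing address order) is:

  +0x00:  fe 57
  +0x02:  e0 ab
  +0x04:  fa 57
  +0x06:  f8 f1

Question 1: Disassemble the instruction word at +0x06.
@+06  little-endian(f8 f1) = 0xf1f8
  top 5b → 0x1e → shl [RR]
  rd: (w>>7)&0xf=0x3 → $3
  rs: (w>>3)&0xf=0xf → $15

shl $3, $15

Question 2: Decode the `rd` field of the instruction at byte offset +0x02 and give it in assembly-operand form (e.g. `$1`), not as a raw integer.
[02] e0 ab → 0xabe0
  opcode bits[15:11]=0x15: shr/RR
  rd: (w>>7)&0xf=0x7 → $7
  rs: (w>>3)&0xf=0xc → $12

$7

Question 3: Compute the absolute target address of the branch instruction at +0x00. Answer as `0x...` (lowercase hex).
0x7570

[00] fe 57 → 0x57fe
  opcode bits[15:11]=0xa: je/J
  imm: (w>>0)&0x7ff=0x7fe (s11→-2) → #-2
  target = base 0x7570 + off 0x00 + 2 + imm -2 = 0x7570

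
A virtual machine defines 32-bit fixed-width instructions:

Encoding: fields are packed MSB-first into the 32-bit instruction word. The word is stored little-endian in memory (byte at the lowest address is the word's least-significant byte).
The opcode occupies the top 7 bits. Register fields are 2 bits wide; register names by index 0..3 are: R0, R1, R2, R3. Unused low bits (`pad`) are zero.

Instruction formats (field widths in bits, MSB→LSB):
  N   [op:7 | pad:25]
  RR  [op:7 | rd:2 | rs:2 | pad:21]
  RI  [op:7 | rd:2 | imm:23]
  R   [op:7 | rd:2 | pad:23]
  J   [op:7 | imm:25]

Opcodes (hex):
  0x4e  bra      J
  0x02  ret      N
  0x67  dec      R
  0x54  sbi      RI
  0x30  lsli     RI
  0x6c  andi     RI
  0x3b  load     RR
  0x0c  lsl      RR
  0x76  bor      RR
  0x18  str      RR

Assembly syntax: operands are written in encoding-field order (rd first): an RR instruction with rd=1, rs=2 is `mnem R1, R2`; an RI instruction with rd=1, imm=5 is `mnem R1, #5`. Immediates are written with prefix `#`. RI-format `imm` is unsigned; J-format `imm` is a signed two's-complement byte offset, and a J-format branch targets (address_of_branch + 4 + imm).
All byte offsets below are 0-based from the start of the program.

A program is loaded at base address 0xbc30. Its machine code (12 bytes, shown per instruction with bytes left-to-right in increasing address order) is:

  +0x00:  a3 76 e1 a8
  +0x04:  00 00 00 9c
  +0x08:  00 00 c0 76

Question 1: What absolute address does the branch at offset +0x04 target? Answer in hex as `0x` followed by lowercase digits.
[04] 00 00 00 9c → 0x9c000000
  op=0x9c000000>>25=0x4e ⇒ bra (J)
  imm@[24:0]=0x0 ⇒ #0
  target = base 0xbc30 + off 0x04 + 4 + imm 0 = 0xbc38

0xbc38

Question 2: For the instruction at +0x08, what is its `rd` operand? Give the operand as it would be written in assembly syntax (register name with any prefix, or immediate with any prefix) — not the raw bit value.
R1

[08] 00 00 c0 76 → 0x76c00000
  top 7b → 0x3b → load [RR]
  rd@[24:23]=0x1 ⇒ R1
  rs@[22:21]=0x2 ⇒ R2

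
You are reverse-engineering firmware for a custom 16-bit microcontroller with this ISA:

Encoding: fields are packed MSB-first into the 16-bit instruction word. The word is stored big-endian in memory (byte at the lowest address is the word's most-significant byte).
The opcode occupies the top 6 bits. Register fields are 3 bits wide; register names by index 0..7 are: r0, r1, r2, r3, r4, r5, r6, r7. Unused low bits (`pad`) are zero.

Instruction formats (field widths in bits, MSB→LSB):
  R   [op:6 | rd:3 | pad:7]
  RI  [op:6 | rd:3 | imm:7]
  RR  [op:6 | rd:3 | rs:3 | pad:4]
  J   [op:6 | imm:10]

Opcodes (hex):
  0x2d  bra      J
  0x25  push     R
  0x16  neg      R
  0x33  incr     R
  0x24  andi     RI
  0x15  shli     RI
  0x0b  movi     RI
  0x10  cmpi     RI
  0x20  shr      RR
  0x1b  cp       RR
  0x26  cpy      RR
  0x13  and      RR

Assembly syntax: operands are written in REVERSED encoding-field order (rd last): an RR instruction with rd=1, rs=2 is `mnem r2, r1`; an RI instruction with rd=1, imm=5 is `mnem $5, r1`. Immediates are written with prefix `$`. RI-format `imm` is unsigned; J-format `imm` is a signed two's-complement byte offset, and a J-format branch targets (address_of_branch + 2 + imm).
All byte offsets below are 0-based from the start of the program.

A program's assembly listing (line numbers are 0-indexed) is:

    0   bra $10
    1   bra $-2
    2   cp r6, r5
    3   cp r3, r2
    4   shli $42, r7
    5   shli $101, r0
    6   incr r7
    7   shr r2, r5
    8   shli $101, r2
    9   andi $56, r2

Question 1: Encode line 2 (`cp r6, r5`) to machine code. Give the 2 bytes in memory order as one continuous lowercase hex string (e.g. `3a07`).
6ee0

L2: cp op=0x1b:6|rd=5:3|rs=6:3|pad=0:4 ⇒ 0x6ee0 ⇒ big 6e e0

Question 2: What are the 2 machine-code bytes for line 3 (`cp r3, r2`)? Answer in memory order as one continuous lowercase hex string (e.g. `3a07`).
6d30

3. cp fields op=0x1b:6|rd=2:3|rs=3:3|pad=0:4 → word 6d30h → 6d 30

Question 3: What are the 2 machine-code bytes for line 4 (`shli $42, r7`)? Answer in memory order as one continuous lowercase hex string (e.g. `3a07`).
L4: shli op=0x15:6|rd=7:3|imm=42:7 ⇒ 0x57aa ⇒ big 57 aa

57aa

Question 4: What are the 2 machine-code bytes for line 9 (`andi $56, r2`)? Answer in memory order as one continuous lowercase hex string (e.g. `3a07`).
9. andi fields op=0x24:6|rd=2:3|imm=56:7 → word 9138h → 91 38

9138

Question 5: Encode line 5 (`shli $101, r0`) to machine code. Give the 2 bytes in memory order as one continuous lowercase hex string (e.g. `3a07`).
5. shli fields op=0x15:6|rd=0:3|imm=101:7 → word 5465h → 54 65

5465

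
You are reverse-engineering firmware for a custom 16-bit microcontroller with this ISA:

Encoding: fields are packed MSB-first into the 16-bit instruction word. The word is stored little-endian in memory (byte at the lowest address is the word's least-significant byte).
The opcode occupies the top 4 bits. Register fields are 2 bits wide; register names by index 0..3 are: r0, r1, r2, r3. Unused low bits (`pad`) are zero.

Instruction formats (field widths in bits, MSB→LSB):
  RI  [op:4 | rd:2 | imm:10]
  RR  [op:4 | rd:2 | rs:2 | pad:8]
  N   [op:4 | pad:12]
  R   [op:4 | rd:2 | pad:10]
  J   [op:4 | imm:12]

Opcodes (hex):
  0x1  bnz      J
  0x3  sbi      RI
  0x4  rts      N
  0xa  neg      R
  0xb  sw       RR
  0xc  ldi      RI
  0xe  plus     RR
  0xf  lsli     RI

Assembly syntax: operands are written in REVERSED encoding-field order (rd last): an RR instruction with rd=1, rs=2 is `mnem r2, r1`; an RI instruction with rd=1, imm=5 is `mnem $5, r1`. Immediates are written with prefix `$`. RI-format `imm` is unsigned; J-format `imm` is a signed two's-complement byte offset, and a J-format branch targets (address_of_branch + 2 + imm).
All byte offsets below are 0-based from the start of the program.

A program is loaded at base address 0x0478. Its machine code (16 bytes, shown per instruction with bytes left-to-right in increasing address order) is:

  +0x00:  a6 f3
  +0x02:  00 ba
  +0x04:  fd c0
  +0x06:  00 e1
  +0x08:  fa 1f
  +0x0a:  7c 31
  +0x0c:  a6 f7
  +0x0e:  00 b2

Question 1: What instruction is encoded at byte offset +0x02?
sw r2, r2

off 0x02: read 00 ba as little → 0xba00
  top 4b → 0xb → sw [RR]
  [11:10] rd=2 = r2
  [9:8] rs=2 = r2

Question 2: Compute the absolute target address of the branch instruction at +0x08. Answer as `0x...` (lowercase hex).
@+08  little-endian(fa 1f) = 0x1ffa
  op=0x1ffa>>12=0x1 ⇒ bnz (J)
  imm@[11:0]=0xffa (s12→-6) ⇒ $-6
  target = base 0x0478 + off 0x08 + 2 + imm -6 = 0x047c

0x047c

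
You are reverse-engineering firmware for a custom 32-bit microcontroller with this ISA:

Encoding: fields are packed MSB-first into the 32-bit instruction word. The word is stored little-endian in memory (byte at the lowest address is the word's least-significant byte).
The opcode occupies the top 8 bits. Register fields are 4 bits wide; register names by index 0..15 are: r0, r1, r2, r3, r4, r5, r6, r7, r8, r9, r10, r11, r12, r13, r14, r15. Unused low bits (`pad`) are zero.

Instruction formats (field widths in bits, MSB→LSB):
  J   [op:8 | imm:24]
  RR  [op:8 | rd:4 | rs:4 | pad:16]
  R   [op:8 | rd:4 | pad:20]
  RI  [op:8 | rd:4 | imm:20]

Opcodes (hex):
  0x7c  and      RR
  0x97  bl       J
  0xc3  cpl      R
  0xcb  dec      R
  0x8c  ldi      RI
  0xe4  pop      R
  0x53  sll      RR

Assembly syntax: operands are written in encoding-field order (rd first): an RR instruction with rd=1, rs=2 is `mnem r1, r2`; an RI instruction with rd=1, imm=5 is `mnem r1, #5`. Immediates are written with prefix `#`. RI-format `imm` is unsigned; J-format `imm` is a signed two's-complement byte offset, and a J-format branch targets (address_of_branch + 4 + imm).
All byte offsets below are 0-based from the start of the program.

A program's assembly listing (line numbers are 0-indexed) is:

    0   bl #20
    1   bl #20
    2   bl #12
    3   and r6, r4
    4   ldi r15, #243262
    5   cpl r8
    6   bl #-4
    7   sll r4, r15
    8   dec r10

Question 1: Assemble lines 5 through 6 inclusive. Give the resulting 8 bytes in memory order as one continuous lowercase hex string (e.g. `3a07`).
line 5 (cpl): pack op=0xc3:8|rd=8:4|pad=0:20 = 0xc3800000; little→ 00 00 80 c3
line 6 (bl): pack op=0x97:8|imm=-4:24 = 0x97fffffc; little→ fc ff ff 97

000080c3fcffff97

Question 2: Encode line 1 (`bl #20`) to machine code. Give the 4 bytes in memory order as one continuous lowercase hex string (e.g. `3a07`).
14000097

1. bl fields op=0x97:8|imm=20:24 → word 97000014h → 14 00 00 97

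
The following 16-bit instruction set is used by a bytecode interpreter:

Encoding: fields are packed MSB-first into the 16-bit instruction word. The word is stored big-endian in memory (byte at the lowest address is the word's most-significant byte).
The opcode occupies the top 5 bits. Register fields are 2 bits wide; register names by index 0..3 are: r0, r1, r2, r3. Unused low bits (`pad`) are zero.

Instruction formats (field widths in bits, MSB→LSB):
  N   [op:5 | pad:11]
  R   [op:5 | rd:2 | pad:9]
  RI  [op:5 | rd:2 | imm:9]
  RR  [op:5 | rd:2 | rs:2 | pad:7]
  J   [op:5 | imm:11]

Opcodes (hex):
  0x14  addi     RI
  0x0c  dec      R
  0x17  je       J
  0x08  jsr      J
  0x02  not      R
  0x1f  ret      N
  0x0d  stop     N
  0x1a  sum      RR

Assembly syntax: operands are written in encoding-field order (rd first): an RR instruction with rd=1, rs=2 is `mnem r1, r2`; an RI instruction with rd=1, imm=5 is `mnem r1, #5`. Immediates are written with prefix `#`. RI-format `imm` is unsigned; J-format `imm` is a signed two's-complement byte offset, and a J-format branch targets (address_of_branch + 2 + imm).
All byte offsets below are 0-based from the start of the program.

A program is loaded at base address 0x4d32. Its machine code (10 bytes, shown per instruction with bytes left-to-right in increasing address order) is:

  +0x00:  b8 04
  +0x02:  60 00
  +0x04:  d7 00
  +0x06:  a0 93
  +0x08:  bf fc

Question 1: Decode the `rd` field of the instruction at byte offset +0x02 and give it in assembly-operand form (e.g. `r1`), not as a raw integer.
+0x02: 60 00 ⇒ word 0x6000 (big)
  opcode bits[15:11]=0xc: dec/R
  rd@[10:9]=0x0 ⇒ r0

r0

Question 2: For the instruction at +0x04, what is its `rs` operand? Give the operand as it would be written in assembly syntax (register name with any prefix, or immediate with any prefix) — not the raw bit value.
r2

@+04  big-endian(d7 00) = 0xd700
  top 5b → 0x1a → sum [RR]
  rd@[10:9]=0x3 ⇒ r3
  rs@[8:7]=0x2 ⇒ r2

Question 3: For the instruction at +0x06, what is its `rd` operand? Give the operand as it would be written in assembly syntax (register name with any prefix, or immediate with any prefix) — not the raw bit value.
r0

@+06  big-endian(a0 93) = 0xa093
  opcode bits[15:11]=0x14: addi/RI
  [10:9] rd=0 = r0
  [8:0] imm=147 = #147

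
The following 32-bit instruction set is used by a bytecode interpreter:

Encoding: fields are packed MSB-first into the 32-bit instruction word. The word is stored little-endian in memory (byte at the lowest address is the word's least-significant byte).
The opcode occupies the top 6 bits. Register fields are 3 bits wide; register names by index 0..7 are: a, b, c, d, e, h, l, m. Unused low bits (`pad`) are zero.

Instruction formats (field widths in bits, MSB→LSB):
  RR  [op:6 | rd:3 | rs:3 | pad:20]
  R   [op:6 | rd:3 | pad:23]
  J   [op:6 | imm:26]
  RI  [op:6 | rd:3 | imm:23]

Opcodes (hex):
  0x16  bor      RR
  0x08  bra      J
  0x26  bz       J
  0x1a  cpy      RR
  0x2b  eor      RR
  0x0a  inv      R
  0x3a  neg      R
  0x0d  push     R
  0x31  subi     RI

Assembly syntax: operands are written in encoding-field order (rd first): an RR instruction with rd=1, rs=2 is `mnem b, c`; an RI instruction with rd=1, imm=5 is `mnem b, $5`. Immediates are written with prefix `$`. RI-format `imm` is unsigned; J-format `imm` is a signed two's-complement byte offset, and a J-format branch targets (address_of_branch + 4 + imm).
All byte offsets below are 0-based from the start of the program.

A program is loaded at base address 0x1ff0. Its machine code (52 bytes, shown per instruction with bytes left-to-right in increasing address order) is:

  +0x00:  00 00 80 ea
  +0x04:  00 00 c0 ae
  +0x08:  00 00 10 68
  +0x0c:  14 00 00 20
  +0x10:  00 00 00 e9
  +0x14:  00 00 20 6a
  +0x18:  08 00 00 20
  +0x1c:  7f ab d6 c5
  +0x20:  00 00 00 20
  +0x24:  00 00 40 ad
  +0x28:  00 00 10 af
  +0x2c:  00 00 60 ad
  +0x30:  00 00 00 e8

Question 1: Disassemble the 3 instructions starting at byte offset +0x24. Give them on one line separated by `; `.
eor c, e; eor l, b; eor c, l

[24] 00 00 40 ad → 0xad400000
  opcode bits[31:26]=0x2b: eor/RR
  rd: (w>>23)&0x7=0x2 → c
  rs: (w>>20)&0x7=0x4 → e
[28] 00 00 10 af → 0xaf100000
  opcode bits[31:26]=0x2b: eor/RR
  rd: (w>>23)&0x7=0x6 → l
  rs: (w>>20)&0x7=0x1 → b
[2c] 00 00 60 ad → 0xad600000
  opcode bits[31:26]=0x2b: eor/RR
  rd: (w>>23)&0x7=0x2 → c
  rs: (w>>20)&0x7=0x6 → l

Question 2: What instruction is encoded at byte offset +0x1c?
[1c] 7f ab d6 c5 → 0xc5d6ab7f
  op=0xc5d6ab7f>>26=0x31 ⇒ subi (RI)
  [25:23] rd=3 = d
  [22:0] imm=5679999 = $5679999

subi d, $5679999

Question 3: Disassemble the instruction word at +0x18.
bra $8

+0x18: 08 00 00 20 ⇒ word 0x20000008 (little)
  op=0x20000008>>26=0x8 ⇒ bra (J)
  imm: (w>>0)&0x3ffffff=0x8 → $8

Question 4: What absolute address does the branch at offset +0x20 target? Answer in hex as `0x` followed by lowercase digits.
0x2014

@+20  little-endian(00 00 00 20) = 0x20000000
  op=0x20000000>>26=0x8 ⇒ bra (J)
  imm@[25:0]=0x0 ⇒ $0
  target = base 0x1ff0 + off 0x20 + 4 + imm 0 = 0x2014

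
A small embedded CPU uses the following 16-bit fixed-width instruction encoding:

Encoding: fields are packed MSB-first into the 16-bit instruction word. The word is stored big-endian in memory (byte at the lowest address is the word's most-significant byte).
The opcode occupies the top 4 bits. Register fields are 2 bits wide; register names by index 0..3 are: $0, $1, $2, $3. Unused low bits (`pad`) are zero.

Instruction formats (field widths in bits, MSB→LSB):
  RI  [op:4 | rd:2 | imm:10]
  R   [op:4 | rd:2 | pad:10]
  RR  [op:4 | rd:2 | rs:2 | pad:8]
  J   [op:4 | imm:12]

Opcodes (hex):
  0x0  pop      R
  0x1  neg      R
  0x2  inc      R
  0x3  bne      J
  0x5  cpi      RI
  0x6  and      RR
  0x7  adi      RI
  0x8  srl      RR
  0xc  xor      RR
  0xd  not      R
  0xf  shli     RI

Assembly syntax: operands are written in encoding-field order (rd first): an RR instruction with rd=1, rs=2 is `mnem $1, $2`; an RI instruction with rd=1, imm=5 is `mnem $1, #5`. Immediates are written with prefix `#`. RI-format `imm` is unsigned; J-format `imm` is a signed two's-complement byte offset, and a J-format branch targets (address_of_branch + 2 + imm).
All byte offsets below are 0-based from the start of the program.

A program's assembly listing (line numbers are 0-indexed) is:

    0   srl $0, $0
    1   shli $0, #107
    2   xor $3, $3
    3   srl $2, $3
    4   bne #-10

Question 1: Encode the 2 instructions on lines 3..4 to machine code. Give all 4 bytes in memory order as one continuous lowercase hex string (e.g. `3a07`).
8b003ff6

L3: srl op=0x8:4|rd=2:2|rs=3:2|pad=0:8 ⇒ 0x8b00 ⇒ big 8b 00
L4: bne op=0x3:4|imm=-10:12 ⇒ 0x3ff6 ⇒ big 3f f6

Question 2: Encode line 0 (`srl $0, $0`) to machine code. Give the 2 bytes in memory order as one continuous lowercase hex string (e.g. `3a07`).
8000

0. srl fields op=0x8:4|rd=0:2|rs=0:2|pad=0:8 → word 8000h → 80 00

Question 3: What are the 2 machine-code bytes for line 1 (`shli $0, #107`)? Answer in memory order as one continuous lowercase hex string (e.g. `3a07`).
1. shli fields op=0xf:4|rd=0:2|imm=107:10 → word f06bh → f0 6b

f06b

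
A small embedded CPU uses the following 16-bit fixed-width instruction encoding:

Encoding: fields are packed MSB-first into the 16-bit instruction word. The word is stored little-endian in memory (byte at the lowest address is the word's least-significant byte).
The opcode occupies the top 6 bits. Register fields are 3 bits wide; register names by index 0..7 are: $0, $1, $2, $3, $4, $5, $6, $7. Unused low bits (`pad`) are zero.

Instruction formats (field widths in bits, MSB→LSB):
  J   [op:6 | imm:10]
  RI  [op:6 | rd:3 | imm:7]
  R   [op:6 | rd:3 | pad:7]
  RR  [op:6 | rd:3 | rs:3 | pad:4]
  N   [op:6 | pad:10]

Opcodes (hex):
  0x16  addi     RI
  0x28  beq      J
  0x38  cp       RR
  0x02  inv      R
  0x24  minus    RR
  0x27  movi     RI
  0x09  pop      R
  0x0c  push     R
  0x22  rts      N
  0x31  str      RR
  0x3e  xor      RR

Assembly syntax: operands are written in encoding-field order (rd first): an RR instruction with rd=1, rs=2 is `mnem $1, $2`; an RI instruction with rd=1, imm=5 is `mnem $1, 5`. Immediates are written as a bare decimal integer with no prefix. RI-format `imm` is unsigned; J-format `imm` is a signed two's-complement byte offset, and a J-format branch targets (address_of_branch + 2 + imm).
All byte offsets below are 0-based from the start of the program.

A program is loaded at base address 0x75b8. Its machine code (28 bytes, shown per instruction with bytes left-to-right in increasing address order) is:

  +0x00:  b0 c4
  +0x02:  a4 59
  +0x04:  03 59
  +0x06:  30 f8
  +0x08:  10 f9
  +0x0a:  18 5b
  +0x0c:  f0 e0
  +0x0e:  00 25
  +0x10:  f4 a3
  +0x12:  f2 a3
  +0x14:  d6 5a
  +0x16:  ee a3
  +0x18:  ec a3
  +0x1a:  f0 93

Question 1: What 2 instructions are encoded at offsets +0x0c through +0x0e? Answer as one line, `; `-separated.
+0x0c: f0 e0 ⇒ word 0xe0f0 (little)
  top 6b → 0x38 → cp [RR]
  rd@[9:7]=0x1 ⇒ $1
  rs@[6:4]=0x7 ⇒ $7
+0x0e: 00 25 ⇒ word 0x2500 (little)
  top 6b → 0x9 → pop [R]
  rd@[9:7]=0x2 ⇒ $2

cp $1, $7; pop $2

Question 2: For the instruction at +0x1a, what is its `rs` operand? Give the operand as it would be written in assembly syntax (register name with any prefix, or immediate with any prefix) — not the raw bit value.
[1a] f0 93 → 0x93f0
  top 6b → 0x24 → minus [RR]
  rd: (w>>7)&0x7=0x7 → $7
  rs: (w>>4)&0x7=0x7 → $7

$7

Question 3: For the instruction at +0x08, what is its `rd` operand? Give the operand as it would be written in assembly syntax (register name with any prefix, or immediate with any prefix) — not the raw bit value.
off 0x08: read 10 f9 as little → 0xf910
  top 6b → 0x3e → xor [RR]
  rd@[9:7]=0x2 ⇒ $2
  rs@[6:4]=0x1 ⇒ $1

$2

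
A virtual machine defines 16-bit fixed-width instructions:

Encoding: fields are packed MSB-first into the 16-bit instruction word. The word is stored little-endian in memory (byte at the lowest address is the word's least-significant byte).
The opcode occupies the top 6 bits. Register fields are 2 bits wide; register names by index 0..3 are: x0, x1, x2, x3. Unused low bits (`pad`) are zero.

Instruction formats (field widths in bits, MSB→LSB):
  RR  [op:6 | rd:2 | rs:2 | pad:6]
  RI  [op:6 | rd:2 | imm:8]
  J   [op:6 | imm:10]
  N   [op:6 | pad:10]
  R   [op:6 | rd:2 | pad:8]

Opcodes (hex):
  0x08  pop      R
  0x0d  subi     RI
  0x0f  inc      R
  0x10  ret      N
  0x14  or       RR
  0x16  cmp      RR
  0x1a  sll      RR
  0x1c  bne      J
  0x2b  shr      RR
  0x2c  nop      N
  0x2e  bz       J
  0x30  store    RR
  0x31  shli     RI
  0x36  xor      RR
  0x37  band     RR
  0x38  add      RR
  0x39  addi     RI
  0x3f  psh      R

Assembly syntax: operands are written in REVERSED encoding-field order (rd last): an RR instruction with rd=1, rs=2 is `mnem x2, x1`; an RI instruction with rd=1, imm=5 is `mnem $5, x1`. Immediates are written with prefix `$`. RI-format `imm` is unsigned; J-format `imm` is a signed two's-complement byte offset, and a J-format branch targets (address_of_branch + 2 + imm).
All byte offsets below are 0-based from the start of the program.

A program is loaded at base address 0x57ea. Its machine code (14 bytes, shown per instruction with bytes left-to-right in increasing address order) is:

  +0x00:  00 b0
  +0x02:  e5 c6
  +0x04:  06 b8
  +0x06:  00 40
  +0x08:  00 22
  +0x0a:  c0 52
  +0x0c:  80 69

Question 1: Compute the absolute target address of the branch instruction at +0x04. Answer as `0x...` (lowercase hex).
0x57f6

off 0x04: read 06 b8 as little → 0xb806
  top 6b → 0x2e → bz [J]
  [9:0] imm=6 = $6
  target = base 0x57ea + off 0x04 + 2 + imm 6 = 0x57f6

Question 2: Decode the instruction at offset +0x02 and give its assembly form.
[02] e5 c6 → 0xc6e5
  top 6b → 0x31 → shli [RI]
  [9:8] rd=2 = x2
  [7:0] imm=229 = $229

shli $229, x2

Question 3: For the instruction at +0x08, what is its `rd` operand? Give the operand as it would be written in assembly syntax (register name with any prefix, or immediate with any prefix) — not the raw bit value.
x2

[08] 00 22 → 0x2200
  opcode bits[15:10]=0x8: pop/R
  rd: (w>>8)&0x3=0x2 → x2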